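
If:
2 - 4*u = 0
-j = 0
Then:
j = 0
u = 1/2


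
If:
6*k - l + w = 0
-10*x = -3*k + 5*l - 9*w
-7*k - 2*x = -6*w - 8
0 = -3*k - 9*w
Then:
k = 12/5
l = 68/5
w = -4/5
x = -34/5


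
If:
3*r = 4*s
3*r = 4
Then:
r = 4/3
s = 1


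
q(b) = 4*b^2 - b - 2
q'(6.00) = 47.00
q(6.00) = 136.00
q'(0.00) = -1.00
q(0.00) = -2.00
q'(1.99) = 14.92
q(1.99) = 11.85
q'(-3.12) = -25.96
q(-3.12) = 40.06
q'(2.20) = 16.60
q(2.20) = 15.16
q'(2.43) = 18.44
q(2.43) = 19.19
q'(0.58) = 3.64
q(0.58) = -1.23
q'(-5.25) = -43.00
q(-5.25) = 113.50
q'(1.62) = 11.96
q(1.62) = 6.88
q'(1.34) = 9.72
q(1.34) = 3.84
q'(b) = 8*b - 1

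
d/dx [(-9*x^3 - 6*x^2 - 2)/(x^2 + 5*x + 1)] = (-9*x^4 - 90*x^3 - 57*x^2 - 8*x + 10)/(x^4 + 10*x^3 + 27*x^2 + 10*x + 1)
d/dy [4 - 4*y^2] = -8*y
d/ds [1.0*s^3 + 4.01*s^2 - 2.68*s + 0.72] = 3.0*s^2 + 8.02*s - 2.68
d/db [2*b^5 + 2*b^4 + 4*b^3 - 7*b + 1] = 10*b^4 + 8*b^3 + 12*b^2 - 7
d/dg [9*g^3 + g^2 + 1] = g*(27*g + 2)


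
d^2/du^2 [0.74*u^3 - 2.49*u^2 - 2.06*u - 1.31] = 4.44*u - 4.98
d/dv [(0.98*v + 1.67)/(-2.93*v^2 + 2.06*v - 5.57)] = (2.8714*v^2 + 9.7862*v - 8.8988)/(8.5849*v^4 - 12.0716*v^3 + 36.8838*v^2 - 22.9484*v + 31.0249)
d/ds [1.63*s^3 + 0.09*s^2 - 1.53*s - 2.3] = 4.89*s^2 + 0.18*s - 1.53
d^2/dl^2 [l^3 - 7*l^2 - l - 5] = 6*l - 14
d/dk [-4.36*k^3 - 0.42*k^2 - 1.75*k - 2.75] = -13.08*k^2 - 0.84*k - 1.75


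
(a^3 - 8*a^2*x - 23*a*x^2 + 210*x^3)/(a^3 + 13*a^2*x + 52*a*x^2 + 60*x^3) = (a^2 - 13*a*x + 42*x^2)/(a^2 + 8*a*x + 12*x^2)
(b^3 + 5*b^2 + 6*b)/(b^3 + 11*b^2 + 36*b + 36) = b/(b + 6)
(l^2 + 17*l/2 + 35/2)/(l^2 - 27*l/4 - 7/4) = 2*(2*l^2 + 17*l + 35)/(4*l^2 - 27*l - 7)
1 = 1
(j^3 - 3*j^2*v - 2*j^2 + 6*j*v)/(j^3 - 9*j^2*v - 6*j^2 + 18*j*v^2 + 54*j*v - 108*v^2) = j*(2 - j)/(-j^2 + 6*j*v + 6*j - 36*v)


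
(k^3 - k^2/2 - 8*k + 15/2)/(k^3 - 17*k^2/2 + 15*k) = (k^2 + 2*k - 3)/(k*(k - 6))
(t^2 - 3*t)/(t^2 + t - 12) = t/(t + 4)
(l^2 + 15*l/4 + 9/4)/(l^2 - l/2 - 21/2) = (4*l + 3)/(2*(2*l - 7))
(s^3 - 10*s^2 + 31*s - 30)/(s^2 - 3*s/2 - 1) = 2*(s^2 - 8*s + 15)/(2*s + 1)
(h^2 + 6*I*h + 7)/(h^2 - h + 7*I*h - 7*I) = (h - I)/(h - 1)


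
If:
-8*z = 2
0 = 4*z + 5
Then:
No Solution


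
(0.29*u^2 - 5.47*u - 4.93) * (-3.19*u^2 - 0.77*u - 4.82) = -0.9251*u^4 + 17.226*u^3 + 18.5408*u^2 + 30.1615*u + 23.7626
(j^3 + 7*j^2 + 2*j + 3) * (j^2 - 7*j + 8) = j^5 - 39*j^3 + 45*j^2 - 5*j + 24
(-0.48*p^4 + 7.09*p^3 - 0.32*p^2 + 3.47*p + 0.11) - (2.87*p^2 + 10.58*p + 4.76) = -0.48*p^4 + 7.09*p^3 - 3.19*p^2 - 7.11*p - 4.65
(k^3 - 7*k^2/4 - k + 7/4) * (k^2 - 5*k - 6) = k^5 - 27*k^4/4 + 7*k^3/4 + 69*k^2/4 - 11*k/4 - 21/2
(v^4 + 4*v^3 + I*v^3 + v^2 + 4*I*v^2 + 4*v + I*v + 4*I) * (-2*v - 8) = -2*v^5 - 16*v^4 - 2*I*v^4 - 34*v^3 - 16*I*v^3 - 16*v^2 - 34*I*v^2 - 32*v - 16*I*v - 32*I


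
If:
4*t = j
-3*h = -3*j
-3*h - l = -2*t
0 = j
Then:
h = 0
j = 0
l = 0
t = 0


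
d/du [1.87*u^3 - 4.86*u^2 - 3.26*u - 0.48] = 5.61*u^2 - 9.72*u - 3.26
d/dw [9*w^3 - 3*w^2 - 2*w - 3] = 27*w^2 - 6*w - 2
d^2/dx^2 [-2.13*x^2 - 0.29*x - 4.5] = -4.26000000000000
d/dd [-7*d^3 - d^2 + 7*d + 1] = -21*d^2 - 2*d + 7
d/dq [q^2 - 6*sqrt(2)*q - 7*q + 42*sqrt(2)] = 2*q - 6*sqrt(2) - 7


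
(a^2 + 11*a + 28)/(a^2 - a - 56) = (a + 4)/(a - 8)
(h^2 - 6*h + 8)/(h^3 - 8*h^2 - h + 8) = (h^2 - 6*h + 8)/(h^3 - 8*h^2 - h + 8)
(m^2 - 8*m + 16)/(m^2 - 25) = (m^2 - 8*m + 16)/(m^2 - 25)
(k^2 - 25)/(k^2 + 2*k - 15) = (k - 5)/(k - 3)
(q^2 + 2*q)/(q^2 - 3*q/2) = 2*(q + 2)/(2*q - 3)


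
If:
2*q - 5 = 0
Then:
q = 5/2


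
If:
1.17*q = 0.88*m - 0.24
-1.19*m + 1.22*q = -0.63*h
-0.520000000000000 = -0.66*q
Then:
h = 0.97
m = 1.32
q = 0.79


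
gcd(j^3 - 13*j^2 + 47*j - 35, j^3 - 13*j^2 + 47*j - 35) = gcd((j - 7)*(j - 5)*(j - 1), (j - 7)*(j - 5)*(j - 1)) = j^3 - 13*j^2 + 47*j - 35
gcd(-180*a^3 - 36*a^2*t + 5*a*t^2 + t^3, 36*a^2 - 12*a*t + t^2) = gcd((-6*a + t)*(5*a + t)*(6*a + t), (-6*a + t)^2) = -6*a + t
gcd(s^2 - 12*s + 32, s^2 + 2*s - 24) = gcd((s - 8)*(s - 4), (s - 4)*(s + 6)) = s - 4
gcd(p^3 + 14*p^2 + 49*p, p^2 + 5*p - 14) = p + 7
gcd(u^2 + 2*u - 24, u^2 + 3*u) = 1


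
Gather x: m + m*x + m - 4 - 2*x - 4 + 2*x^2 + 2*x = m*x + 2*m + 2*x^2 - 8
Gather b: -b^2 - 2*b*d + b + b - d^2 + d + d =-b^2 + b*(2 - 2*d) - d^2 + 2*d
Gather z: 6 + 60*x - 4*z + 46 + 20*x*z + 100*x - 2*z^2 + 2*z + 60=160*x - 2*z^2 + z*(20*x - 2) + 112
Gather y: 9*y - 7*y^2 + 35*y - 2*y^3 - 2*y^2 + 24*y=-2*y^3 - 9*y^2 + 68*y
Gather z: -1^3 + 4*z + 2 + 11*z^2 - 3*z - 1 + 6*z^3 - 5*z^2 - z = 6*z^3 + 6*z^2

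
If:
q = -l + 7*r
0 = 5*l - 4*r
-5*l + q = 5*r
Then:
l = 0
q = 0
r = 0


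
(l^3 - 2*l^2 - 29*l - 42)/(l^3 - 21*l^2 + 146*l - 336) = (l^2 + 5*l + 6)/(l^2 - 14*l + 48)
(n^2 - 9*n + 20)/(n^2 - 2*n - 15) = (n - 4)/(n + 3)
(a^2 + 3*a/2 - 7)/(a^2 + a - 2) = (a^2 + 3*a/2 - 7)/(a^2 + a - 2)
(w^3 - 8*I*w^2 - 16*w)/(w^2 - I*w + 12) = w*(w - 4*I)/(w + 3*I)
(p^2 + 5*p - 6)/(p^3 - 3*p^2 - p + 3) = (p + 6)/(p^2 - 2*p - 3)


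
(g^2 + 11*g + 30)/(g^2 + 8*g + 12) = (g + 5)/(g + 2)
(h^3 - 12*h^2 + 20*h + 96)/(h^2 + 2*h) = h - 14 + 48/h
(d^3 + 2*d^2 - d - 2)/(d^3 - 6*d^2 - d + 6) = (d + 2)/(d - 6)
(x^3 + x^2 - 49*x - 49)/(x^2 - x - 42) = (x^2 + 8*x + 7)/(x + 6)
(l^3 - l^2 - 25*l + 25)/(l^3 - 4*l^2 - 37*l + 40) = (l - 5)/(l - 8)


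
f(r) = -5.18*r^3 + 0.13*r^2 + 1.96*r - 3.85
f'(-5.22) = -422.84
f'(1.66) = -40.43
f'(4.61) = -327.10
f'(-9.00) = -1259.12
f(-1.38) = 7.31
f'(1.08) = -15.89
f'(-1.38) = -27.99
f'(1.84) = -50.17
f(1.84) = -32.07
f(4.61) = -499.55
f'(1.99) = -59.06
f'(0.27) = 0.90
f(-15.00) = 17478.50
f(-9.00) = 3765.26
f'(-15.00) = -3498.44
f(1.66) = -23.93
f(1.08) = -8.11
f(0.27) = -3.41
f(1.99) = -40.26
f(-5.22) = 726.25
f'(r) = -15.54*r^2 + 0.26*r + 1.96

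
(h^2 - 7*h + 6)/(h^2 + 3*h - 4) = (h - 6)/(h + 4)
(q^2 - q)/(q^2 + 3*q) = (q - 1)/(q + 3)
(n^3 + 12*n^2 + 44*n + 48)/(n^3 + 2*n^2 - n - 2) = (n^2 + 10*n + 24)/(n^2 - 1)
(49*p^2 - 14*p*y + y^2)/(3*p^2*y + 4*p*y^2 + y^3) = (49*p^2 - 14*p*y + y^2)/(y*(3*p^2 + 4*p*y + y^2))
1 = 1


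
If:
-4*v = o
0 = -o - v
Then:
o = 0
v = 0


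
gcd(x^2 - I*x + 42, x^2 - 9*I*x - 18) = 1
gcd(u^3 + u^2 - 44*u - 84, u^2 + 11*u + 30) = u + 6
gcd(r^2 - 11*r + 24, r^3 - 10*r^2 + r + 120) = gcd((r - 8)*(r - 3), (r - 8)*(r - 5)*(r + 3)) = r - 8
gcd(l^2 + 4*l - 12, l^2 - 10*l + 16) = l - 2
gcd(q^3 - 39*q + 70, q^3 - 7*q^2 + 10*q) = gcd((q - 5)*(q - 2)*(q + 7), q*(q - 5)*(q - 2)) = q^2 - 7*q + 10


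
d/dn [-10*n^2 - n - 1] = -20*n - 1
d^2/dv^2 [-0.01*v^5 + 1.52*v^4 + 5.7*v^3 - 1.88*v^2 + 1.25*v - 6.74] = -0.2*v^3 + 18.24*v^2 + 34.2*v - 3.76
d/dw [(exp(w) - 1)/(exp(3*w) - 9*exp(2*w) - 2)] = (3*(1 - exp(w))*(exp(w) - 6)*exp(w) + exp(3*w) - 9*exp(2*w) - 2)*exp(w)/(-exp(3*w) + 9*exp(2*w) + 2)^2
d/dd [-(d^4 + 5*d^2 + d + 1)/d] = -3*d^2 - 5 + d^(-2)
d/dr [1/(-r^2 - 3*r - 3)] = (2*r + 3)/(r^2 + 3*r + 3)^2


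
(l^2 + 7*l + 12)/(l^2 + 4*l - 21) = (l^2 + 7*l + 12)/(l^2 + 4*l - 21)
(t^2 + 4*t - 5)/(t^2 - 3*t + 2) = (t + 5)/(t - 2)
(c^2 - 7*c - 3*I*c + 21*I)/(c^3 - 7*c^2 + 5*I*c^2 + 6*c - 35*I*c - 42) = (c - 3*I)/(c^2 + 5*I*c + 6)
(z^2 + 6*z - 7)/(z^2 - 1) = (z + 7)/(z + 1)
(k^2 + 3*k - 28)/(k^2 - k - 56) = (k - 4)/(k - 8)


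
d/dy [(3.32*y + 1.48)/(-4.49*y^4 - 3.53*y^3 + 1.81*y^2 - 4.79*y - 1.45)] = (44.7204*y^4 + 50.02*y^3 + 9.664*y^2 - 5.3576*y + 2.2752)/(20.1601*y^8 + 31.6994*y^7 - 3.7929*y^6 + 30.2356*y^5 + 50.1145*y^4 - 7.1028*y^3 + 17.6951*y^2 + 13.891*y + 2.1025)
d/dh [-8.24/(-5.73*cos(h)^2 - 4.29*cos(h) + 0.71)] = (94.4304*cos(h) + 35.3496)*sin(h)/(5.73*cos(h)^2 + 4.29*cos(h) - 0.71)^2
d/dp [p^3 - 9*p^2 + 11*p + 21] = 3*p^2 - 18*p + 11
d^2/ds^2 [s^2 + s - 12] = 2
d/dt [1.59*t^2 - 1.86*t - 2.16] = 3.18*t - 1.86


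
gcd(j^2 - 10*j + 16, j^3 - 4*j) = j - 2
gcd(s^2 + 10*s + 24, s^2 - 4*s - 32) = s + 4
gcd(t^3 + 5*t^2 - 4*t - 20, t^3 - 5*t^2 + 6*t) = t - 2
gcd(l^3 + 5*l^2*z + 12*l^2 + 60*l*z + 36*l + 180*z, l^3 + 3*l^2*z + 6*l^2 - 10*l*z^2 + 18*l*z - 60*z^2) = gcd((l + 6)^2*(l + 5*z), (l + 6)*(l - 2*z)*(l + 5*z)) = l^2 + 5*l*z + 6*l + 30*z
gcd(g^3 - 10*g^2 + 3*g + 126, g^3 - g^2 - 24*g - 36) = g^2 - 3*g - 18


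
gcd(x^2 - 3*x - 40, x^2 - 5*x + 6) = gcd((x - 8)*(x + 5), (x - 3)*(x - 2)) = 1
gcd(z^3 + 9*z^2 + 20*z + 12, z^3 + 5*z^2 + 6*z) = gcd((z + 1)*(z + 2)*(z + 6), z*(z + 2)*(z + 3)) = z + 2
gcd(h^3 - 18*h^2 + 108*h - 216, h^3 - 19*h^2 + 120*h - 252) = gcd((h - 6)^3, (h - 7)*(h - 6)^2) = h^2 - 12*h + 36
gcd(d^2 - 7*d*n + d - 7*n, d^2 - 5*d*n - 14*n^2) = d - 7*n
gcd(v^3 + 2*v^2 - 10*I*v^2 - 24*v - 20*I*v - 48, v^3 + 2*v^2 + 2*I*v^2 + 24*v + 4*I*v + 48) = v^2 + v*(2 - 4*I) - 8*I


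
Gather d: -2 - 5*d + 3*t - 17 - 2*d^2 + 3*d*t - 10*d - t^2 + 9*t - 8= -2*d^2 + d*(3*t - 15) - t^2 + 12*t - 27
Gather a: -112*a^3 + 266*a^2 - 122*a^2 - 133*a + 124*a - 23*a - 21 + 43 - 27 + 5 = -112*a^3 + 144*a^2 - 32*a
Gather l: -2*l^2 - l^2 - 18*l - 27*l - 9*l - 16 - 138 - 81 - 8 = -3*l^2 - 54*l - 243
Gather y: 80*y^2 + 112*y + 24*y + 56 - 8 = 80*y^2 + 136*y + 48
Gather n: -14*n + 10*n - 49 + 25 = -4*n - 24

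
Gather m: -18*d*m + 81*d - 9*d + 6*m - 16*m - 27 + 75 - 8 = 72*d + m*(-18*d - 10) + 40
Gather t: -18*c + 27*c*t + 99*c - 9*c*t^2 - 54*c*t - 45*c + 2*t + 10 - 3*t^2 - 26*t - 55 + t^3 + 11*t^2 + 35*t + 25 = 36*c + t^3 + t^2*(8 - 9*c) + t*(11 - 27*c) - 20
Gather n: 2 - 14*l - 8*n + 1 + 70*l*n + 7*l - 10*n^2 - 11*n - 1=-7*l - 10*n^2 + n*(70*l - 19) + 2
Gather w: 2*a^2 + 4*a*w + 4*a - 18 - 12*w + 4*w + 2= 2*a^2 + 4*a + w*(4*a - 8) - 16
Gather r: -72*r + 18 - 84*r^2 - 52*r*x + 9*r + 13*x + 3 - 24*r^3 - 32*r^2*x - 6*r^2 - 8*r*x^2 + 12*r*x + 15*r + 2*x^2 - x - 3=-24*r^3 + r^2*(-32*x - 90) + r*(-8*x^2 - 40*x - 48) + 2*x^2 + 12*x + 18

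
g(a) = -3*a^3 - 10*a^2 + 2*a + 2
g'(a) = -9*a^2 - 20*a + 2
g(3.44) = -231.58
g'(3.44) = -173.30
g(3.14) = -183.19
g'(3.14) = -149.54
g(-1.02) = -7.26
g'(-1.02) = 13.04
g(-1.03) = -7.39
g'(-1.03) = 13.05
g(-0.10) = 1.70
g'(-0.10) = 3.91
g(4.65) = -506.56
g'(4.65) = -285.60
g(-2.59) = -18.14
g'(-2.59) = -6.57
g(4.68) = -515.17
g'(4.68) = -288.72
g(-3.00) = -13.00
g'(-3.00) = -19.00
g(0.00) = 2.00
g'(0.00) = 2.00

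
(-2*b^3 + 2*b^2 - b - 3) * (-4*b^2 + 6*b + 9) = 8*b^5 - 20*b^4 - 2*b^3 + 24*b^2 - 27*b - 27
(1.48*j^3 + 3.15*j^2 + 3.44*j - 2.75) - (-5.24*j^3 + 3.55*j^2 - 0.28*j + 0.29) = 6.72*j^3 - 0.4*j^2 + 3.72*j - 3.04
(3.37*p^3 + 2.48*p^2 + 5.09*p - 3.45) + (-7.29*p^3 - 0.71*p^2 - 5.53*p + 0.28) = -3.92*p^3 + 1.77*p^2 - 0.44*p - 3.17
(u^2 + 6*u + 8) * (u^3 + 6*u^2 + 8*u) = u^5 + 12*u^4 + 52*u^3 + 96*u^2 + 64*u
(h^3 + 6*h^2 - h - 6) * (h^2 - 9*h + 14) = h^5 - 3*h^4 - 41*h^3 + 87*h^2 + 40*h - 84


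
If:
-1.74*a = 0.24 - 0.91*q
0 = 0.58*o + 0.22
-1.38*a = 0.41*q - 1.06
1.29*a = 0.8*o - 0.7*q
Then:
No Solution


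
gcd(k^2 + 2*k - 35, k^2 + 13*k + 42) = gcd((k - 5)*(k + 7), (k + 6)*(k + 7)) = k + 7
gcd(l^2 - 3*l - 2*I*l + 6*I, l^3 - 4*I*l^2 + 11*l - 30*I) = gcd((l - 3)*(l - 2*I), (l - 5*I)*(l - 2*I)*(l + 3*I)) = l - 2*I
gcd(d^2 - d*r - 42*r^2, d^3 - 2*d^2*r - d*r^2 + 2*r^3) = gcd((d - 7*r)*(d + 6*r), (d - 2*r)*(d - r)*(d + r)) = 1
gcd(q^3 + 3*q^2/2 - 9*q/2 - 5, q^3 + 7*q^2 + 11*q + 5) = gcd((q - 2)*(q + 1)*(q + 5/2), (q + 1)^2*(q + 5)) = q + 1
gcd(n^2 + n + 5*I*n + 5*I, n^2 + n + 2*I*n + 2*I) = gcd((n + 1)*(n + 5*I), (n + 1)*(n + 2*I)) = n + 1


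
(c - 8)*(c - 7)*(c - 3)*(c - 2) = c^4 - 20*c^3 + 137*c^2 - 370*c + 336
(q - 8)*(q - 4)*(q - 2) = q^3 - 14*q^2 + 56*q - 64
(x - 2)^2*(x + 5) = x^3 + x^2 - 16*x + 20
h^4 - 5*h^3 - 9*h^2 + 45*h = h*(h - 5)*(h - 3)*(h + 3)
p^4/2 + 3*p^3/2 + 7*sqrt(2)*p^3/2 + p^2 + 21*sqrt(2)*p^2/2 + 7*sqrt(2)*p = p*(p/2 + 1)*(p + 1)*(p + 7*sqrt(2))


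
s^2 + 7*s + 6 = (s + 1)*(s + 6)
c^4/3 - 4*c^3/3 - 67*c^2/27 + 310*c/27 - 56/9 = (c/3 + 1)*(c - 4)*(c - 7/3)*(c - 2/3)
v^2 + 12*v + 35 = (v + 5)*(v + 7)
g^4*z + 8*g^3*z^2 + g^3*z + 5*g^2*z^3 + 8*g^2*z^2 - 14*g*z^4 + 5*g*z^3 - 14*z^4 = (g - z)*(g + 2*z)*(g + 7*z)*(g*z + z)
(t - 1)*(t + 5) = t^2 + 4*t - 5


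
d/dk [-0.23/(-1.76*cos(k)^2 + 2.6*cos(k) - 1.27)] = (0.8096*cos(k) - 0.598)*sin(k)/(1.76*cos(k)^2 - 2.6*cos(k) + 1.27)^2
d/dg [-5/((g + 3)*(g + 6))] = 5*(2*g + 9)/((g + 3)^2*(g + 6)^2)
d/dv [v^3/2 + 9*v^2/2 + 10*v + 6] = 3*v^2/2 + 9*v + 10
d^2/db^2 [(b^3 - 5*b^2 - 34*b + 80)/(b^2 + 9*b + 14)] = 12*(13*b^3 + 138*b^2 + 696*b + 1444)/(b^6 + 27*b^5 + 285*b^4 + 1485*b^3 + 3990*b^2 + 5292*b + 2744)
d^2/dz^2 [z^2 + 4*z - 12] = 2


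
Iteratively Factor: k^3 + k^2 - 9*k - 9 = (k + 1)*(k^2 - 9) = (k + 1)*(k + 3)*(k - 3)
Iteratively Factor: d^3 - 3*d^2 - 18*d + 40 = (d + 4)*(d^2 - 7*d + 10) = (d - 5)*(d + 4)*(d - 2)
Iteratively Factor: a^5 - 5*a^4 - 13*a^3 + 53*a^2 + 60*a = (a - 5)*(a^4 - 13*a^2 - 12*a) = (a - 5)*(a + 1)*(a^3 - a^2 - 12*a) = a*(a - 5)*(a + 1)*(a^2 - a - 12) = a*(a - 5)*(a - 4)*(a + 1)*(a + 3)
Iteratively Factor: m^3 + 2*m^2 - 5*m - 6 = (m + 3)*(m^2 - m - 2) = (m + 1)*(m + 3)*(m - 2)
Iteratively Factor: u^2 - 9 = (u + 3)*(u - 3)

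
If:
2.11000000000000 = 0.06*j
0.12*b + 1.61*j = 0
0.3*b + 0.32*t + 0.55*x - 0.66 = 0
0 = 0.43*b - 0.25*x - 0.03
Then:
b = -471.82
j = 35.17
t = 1839.42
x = -811.65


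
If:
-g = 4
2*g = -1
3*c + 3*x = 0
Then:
No Solution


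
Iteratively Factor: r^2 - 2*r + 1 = (r - 1)*(r - 1)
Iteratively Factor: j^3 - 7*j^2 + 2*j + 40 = (j - 4)*(j^2 - 3*j - 10) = (j - 4)*(j + 2)*(j - 5)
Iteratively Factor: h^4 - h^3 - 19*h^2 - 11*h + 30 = (h + 2)*(h^3 - 3*h^2 - 13*h + 15) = (h + 2)*(h + 3)*(h^2 - 6*h + 5) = (h - 5)*(h + 2)*(h + 3)*(h - 1)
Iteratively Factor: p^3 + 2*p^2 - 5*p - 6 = (p - 2)*(p^2 + 4*p + 3) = (p - 2)*(p + 3)*(p + 1)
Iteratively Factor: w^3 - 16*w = (w + 4)*(w^2 - 4*w) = w*(w + 4)*(w - 4)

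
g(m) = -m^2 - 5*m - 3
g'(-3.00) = 1.00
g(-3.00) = 3.00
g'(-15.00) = 25.00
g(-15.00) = -153.00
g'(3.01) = -11.02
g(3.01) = -27.11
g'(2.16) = -9.32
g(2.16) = -18.47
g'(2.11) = -9.22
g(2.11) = -18.00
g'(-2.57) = 0.14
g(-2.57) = 3.25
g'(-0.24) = -4.52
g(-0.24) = -1.86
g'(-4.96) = 4.92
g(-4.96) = -2.80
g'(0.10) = -5.20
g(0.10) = -3.51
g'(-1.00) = -3.00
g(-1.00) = 1.00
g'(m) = -2*m - 5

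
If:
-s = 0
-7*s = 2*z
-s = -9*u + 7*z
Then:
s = 0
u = 0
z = 0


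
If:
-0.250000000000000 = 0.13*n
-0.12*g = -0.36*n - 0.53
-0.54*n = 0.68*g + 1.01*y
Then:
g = -1.35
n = -1.92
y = 1.94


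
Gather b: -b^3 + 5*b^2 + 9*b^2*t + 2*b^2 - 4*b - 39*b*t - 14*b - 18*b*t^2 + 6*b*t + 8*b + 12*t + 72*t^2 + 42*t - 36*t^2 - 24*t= -b^3 + b^2*(9*t + 7) + b*(-18*t^2 - 33*t - 10) + 36*t^2 + 30*t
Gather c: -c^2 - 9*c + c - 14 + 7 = -c^2 - 8*c - 7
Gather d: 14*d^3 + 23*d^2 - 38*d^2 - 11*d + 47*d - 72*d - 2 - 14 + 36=14*d^3 - 15*d^2 - 36*d + 20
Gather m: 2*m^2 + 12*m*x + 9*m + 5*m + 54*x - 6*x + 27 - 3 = 2*m^2 + m*(12*x + 14) + 48*x + 24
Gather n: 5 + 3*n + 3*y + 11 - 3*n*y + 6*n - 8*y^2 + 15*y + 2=n*(9 - 3*y) - 8*y^2 + 18*y + 18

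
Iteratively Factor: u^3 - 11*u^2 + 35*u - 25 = (u - 1)*(u^2 - 10*u + 25) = (u - 5)*(u - 1)*(u - 5)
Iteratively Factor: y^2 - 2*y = (y)*(y - 2)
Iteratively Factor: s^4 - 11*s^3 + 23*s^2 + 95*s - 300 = (s - 5)*(s^3 - 6*s^2 - 7*s + 60) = (s - 5)*(s - 4)*(s^2 - 2*s - 15) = (s - 5)^2*(s - 4)*(s + 3)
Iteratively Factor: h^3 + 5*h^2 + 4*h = (h)*(h^2 + 5*h + 4) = h*(h + 1)*(h + 4)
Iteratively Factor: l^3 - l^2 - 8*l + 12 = (l - 2)*(l^2 + l - 6) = (l - 2)^2*(l + 3)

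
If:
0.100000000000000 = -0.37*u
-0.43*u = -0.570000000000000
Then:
No Solution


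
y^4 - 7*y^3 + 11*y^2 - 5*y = y*(y - 5)*(y - 1)^2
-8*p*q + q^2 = q*(-8*p + q)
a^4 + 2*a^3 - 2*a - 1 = (a - 1)*(a + 1)^3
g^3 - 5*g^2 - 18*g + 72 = (g - 6)*(g - 3)*(g + 4)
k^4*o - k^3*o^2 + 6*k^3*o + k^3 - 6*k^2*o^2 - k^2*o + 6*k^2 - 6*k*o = k*(k + 6)*(k - o)*(k*o + 1)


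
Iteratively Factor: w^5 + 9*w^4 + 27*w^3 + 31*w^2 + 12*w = (w)*(w^4 + 9*w^3 + 27*w^2 + 31*w + 12) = w*(w + 3)*(w^3 + 6*w^2 + 9*w + 4) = w*(w + 1)*(w + 3)*(w^2 + 5*w + 4) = w*(w + 1)^2*(w + 3)*(w + 4)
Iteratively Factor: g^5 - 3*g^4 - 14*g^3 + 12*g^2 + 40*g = (g + 2)*(g^4 - 5*g^3 - 4*g^2 + 20*g) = (g - 5)*(g + 2)*(g^3 - 4*g) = (g - 5)*(g - 2)*(g + 2)*(g^2 + 2*g) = g*(g - 5)*(g - 2)*(g + 2)*(g + 2)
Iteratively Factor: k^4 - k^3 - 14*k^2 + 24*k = (k + 4)*(k^3 - 5*k^2 + 6*k) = (k - 3)*(k + 4)*(k^2 - 2*k) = k*(k - 3)*(k + 4)*(k - 2)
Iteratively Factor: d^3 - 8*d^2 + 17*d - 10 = (d - 5)*(d^2 - 3*d + 2) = (d - 5)*(d - 2)*(d - 1)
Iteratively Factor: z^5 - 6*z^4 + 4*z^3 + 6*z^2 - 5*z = (z - 1)*(z^4 - 5*z^3 - z^2 + 5*z) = (z - 5)*(z - 1)*(z^3 - z) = (z - 5)*(z - 1)^2*(z^2 + z) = (z - 5)*(z - 1)^2*(z + 1)*(z)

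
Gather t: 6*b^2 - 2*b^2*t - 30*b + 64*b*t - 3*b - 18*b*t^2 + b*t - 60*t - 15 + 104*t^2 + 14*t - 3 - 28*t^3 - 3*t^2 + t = 6*b^2 - 33*b - 28*t^3 + t^2*(101 - 18*b) + t*(-2*b^2 + 65*b - 45) - 18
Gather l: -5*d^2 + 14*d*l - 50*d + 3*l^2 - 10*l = -5*d^2 - 50*d + 3*l^2 + l*(14*d - 10)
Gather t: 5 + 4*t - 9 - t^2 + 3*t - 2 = -t^2 + 7*t - 6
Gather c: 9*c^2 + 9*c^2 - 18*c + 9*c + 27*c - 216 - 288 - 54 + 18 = 18*c^2 + 18*c - 540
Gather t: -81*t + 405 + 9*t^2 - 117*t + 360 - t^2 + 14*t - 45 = 8*t^2 - 184*t + 720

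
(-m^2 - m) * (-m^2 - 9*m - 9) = m^4 + 10*m^3 + 18*m^2 + 9*m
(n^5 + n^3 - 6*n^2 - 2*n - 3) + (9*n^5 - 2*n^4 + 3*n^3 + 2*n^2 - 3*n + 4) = 10*n^5 - 2*n^4 + 4*n^3 - 4*n^2 - 5*n + 1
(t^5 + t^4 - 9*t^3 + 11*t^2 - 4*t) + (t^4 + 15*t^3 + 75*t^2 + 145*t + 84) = t^5 + 2*t^4 + 6*t^3 + 86*t^2 + 141*t + 84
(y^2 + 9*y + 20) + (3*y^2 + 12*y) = 4*y^2 + 21*y + 20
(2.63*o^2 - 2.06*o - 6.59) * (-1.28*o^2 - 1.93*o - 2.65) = -3.3664*o^4 - 2.4391*o^3 + 5.4415*o^2 + 18.1777*o + 17.4635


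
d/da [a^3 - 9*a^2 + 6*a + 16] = 3*a^2 - 18*a + 6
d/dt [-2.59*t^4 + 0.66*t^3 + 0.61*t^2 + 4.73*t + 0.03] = -10.36*t^3 + 1.98*t^2 + 1.22*t + 4.73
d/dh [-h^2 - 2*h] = -2*h - 2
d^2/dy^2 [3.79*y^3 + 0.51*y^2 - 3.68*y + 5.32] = 22.74*y + 1.02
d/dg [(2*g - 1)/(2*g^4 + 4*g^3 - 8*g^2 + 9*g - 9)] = (-12*g^4 - 8*g^3 + 28*g^2 - 16*g - 9)/(4*g^8 + 16*g^7 - 16*g^6 - 28*g^5 + 100*g^4 - 216*g^3 + 225*g^2 - 162*g + 81)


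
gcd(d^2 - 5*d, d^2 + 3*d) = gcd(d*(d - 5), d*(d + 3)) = d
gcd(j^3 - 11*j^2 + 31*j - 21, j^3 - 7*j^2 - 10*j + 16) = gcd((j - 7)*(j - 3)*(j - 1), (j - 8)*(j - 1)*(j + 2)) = j - 1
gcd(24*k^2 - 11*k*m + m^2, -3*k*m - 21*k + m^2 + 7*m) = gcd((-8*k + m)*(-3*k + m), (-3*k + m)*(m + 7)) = 3*k - m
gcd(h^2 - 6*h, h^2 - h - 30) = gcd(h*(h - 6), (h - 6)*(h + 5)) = h - 6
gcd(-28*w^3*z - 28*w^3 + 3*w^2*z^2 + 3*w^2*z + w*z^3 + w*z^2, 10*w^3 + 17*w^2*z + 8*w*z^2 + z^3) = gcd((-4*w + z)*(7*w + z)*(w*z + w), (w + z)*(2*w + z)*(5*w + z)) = 1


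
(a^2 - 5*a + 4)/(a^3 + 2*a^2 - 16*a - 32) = (a - 1)/(a^2 + 6*a + 8)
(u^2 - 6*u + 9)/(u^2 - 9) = (u - 3)/(u + 3)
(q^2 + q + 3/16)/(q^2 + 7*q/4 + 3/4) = (q + 1/4)/(q + 1)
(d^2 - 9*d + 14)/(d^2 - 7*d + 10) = (d - 7)/(d - 5)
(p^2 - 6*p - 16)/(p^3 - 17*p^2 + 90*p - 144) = (p + 2)/(p^2 - 9*p + 18)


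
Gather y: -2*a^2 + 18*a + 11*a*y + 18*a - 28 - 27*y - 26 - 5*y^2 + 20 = -2*a^2 + 36*a - 5*y^2 + y*(11*a - 27) - 34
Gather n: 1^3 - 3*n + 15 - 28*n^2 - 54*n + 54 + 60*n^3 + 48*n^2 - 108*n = 60*n^3 + 20*n^2 - 165*n + 70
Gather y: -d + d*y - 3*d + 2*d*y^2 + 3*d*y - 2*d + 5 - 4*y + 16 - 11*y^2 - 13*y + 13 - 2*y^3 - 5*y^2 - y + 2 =-6*d - 2*y^3 + y^2*(2*d - 16) + y*(4*d - 18) + 36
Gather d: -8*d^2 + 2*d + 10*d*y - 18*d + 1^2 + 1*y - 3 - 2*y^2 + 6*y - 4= -8*d^2 + d*(10*y - 16) - 2*y^2 + 7*y - 6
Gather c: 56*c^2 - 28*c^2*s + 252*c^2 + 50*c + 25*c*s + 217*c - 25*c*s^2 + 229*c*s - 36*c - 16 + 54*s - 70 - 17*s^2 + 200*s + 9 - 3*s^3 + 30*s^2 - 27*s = c^2*(308 - 28*s) + c*(-25*s^2 + 254*s + 231) - 3*s^3 + 13*s^2 + 227*s - 77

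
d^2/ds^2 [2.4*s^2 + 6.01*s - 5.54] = 4.80000000000000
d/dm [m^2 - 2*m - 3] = 2*m - 2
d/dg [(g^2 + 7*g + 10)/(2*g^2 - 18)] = (-7*g^2 - 38*g - 63)/(2*(g^4 - 18*g^2 + 81))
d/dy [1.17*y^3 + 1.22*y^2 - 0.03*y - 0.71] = 3.51*y^2 + 2.44*y - 0.03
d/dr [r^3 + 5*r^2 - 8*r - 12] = 3*r^2 + 10*r - 8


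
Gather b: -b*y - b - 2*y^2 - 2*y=b*(-y - 1) - 2*y^2 - 2*y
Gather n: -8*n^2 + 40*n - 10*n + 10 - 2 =-8*n^2 + 30*n + 8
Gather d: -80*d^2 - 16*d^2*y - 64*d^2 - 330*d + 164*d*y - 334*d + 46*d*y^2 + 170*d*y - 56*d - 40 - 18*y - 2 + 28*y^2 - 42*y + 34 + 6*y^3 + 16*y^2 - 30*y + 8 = d^2*(-16*y - 144) + d*(46*y^2 + 334*y - 720) + 6*y^3 + 44*y^2 - 90*y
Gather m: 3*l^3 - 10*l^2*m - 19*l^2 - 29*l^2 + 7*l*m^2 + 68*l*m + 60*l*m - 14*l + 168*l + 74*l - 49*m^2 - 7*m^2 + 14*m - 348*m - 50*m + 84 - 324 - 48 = 3*l^3 - 48*l^2 + 228*l + m^2*(7*l - 56) + m*(-10*l^2 + 128*l - 384) - 288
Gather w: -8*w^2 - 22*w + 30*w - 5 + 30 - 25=-8*w^2 + 8*w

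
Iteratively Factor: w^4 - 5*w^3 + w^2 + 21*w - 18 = (w + 2)*(w^3 - 7*w^2 + 15*w - 9) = (w - 1)*(w + 2)*(w^2 - 6*w + 9) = (w - 3)*(w - 1)*(w + 2)*(w - 3)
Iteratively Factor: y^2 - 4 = (y - 2)*(y + 2)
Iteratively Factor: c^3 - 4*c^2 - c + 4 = (c + 1)*(c^2 - 5*c + 4) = (c - 4)*(c + 1)*(c - 1)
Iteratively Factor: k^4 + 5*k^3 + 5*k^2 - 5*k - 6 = (k - 1)*(k^3 + 6*k^2 + 11*k + 6) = (k - 1)*(k + 3)*(k^2 + 3*k + 2) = (k - 1)*(k + 2)*(k + 3)*(k + 1)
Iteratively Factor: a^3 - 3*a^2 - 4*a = (a)*(a^2 - 3*a - 4) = a*(a + 1)*(a - 4)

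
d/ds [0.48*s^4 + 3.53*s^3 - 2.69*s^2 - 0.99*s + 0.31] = 1.92*s^3 + 10.59*s^2 - 5.38*s - 0.99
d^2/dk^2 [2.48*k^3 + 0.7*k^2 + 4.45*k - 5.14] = 14.88*k + 1.4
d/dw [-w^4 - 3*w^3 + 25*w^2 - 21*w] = -4*w^3 - 9*w^2 + 50*w - 21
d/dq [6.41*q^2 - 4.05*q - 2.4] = 12.82*q - 4.05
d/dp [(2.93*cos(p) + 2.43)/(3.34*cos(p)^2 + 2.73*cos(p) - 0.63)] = (9.7862*cos(p)^2 + 16.2324*cos(p) + 8.4798)*sin(p)/(11.1556*cos(p)^4 + 18.2364*cos(p)^3 + 3.2445*cos(p)^2 - 3.4398*cos(p) + 0.3969)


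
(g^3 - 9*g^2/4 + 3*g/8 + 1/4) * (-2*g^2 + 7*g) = -2*g^5 + 23*g^4/2 - 33*g^3/2 + 17*g^2/8 + 7*g/4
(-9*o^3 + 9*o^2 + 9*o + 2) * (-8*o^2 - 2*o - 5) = 72*o^5 - 54*o^4 - 45*o^3 - 79*o^2 - 49*o - 10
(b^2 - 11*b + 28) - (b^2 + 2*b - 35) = 63 - 13*b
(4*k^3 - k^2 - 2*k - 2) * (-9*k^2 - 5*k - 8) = -36*k^5 - 11*k^4 - 9*k^3 + 36*k^2 + 26*k + 16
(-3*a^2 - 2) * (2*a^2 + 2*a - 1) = -6*a^4 - 6*a^3 - a^2 - 4*a + 2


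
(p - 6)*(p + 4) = p^2 - 2*p - 24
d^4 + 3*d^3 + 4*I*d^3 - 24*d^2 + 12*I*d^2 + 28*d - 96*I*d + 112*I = (d - 2)^2*(d + 7)*(d + 4*I)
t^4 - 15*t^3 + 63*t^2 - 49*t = t*(t - 7)^2*(t - 1)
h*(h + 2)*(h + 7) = h^3 + 9*h^2 + 14*h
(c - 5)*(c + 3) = c^2 - 2*c - 15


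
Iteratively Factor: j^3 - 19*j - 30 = (j + 3)*(j^2 - 3*j - 10) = (j - 5)*(j + 3)*(j + 2)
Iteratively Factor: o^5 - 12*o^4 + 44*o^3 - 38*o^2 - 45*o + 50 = (o - 2)*(o^4 - 10*o^3 + 24*o^2 + 10*o - 25) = (o - 2)*(o - 1)*(o^3 - 9*o^2 + 15*o + 25) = (o - 5)*(o - 2)*(o - 1)*(o^2 - 4*o - 5) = (o - 5)*(o - 2)*(o - 1)*(o + 1)*(o - 5)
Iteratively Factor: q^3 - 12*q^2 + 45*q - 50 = (q - 5)*(q^2 - 7*q + 10) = (q - 5)^2*(q - 2)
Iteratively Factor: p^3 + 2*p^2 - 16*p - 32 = (p - 4)*(p^2 + 6*p + 8) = (p - 4)*(p + 2)*(p + 4)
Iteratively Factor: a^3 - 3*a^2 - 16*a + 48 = (a + 4)*(a^2 - 7*a + 12) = (a - 3)*(a + 4)*(a - 4)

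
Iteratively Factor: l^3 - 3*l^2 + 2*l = (l - 1)*(l^2 - 2*l) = (l - 2)*(l - 1)*(l)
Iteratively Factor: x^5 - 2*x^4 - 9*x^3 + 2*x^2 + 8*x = (x - 1)*(x^4 - x^3 - 10*x^2 - 8*x) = x*(x - 1)*(x^3 - x^2 - 10*x - 8) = x*(x - 1)*(x + 2)*(x^2 - 3*x - 4) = x*(x - 1)*(x + 1)*(x + 2)*(x - 4)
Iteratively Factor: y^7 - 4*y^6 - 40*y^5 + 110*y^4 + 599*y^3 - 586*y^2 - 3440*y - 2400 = (y - 5)*(y^6 + y^5 - 35*y^4 - 65*y^3 + 274*y^2 + 784*y + 480) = (y - 5)*(y - 4)*(y^5 + 5*y^4 - 15*y^3 - 125*y^2 - 226*y - 120) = (y - 5)*(y - 4)*(y + 2)*(y^4 + 3*y^3 - 21*y^2 - 83*y - 60) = (y - 5)*(y - 4)*(y + 2)*(y + 3)*(y^3 - 21*y - 20) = (y - 5)^2*(y - 4)*(y + 2)*(y + 3)*(y^2 + 5*y + 4) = (y - 5)^2*(y - 4)*(y + 1)*(y + 2)*(y + 3)*(y + 4)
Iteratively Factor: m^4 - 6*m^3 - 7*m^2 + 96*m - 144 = (m - 4)*(m^3 - 2*m^2 - 15*m + 36) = (m - 4)*(m - 3)*(m^2 + m - 12) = (m - 4)*(m - 3)^2*(m + 4)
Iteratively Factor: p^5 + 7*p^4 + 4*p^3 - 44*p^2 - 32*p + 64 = (p + 4)*(p^4 + 3*p^3 - 8*p^2 - 12*p + 16) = (p + 4)^2*(p^3 - p^2 - 4*p + 4) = (p - 2)*(p + 4)^2*(p^2 + p - 2) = (p - 2)*(p + 2)*(p + 4)^2*(p - 1)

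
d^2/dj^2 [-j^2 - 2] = -2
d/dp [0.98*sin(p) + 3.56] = 0.98*cos(p)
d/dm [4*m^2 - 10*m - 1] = 8*m - 10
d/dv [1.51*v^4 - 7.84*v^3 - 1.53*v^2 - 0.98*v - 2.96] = 6.04*v^3 - 23.52*v^2 - 3.06*v - 0.98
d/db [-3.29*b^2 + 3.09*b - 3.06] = 3.09 - 6.58*b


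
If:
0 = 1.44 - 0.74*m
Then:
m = 1.95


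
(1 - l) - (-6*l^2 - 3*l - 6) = 6*l^2 + 2*l + 7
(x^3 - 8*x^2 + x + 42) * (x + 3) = x^4 - 5*x^3 - 23*x^2 + 45*x + 126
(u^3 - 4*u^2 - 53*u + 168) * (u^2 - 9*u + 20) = u^5 - 13*u^4 + 3*u^3 + 565*u^2 - 2572*u + 3360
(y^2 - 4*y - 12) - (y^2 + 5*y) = -9*y - 12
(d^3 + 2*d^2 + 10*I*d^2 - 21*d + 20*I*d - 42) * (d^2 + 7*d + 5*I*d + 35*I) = d^5 + 9*d^4 + 15*I*d^4 - 57*d^3 + 135*I*d^3 - 639*d^2 + 105*I*d^2 - 994*d - 945*I*d - 1470*I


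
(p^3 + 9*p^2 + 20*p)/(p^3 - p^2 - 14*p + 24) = p*(p + 5)/(p^2 - 5*p + 6)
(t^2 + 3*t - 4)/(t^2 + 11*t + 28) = (t - 1)/(t + 7)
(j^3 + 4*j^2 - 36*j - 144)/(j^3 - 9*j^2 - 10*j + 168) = (j + 6)/(j - 7)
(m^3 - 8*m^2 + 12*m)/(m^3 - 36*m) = (m - 2)/(m + 6)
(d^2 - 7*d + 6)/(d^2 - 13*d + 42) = (d - 1)/(d - 7)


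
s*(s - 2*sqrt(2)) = s^2 - 2*sqrt(2)*s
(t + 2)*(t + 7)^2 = t^3 + 16*t^2 + 77*t + 98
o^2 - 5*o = o*(o - 5)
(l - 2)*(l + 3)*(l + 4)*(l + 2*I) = l^4 + 5*l^3 + 2*I*l^3 - 2*l^2 + 10*I*l^2 - 24*l - 4*I*l - 48*I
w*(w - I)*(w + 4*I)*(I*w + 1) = I*w^4 - 2*w^3 + 7*I*w^2 + 4*w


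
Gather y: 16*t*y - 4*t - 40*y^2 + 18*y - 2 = -4*t - 40*y^2 + y*(16*t + 18) - 2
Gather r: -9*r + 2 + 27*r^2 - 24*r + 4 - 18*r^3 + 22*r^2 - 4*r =-18*r^3 + 49*r^2 - 37*r + 6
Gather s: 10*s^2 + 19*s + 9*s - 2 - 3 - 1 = 10*s^2 + 28*s - 6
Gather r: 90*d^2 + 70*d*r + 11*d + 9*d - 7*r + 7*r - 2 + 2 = 90*d^2 + 70*d*r + 20*d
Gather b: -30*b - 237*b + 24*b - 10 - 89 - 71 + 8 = -243*b - 162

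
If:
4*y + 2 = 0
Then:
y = -1/2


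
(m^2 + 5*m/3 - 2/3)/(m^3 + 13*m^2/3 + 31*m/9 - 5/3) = 3*(m + 2)/(3*m^2 + 14*m + 15)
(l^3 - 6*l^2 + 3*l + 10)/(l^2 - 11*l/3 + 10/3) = 3*(l^2 - 4*l - 5)/(3*l - 5)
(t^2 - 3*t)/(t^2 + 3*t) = (t - 3)/(t + 3)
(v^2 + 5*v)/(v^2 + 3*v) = (v + 5)/(v + 3)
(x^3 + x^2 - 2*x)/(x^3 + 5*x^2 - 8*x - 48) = x*(x^2 + x - 2)/(x^3 + 5*x^2 - 8*x - 48)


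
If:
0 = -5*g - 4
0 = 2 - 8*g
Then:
No Solution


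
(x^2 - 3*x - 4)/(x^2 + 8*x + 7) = (x - 4)/(x + 7)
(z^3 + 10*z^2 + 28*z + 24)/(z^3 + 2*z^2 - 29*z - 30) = (z^2 + 4*z + 4)/(z^2 - 4*z - 5)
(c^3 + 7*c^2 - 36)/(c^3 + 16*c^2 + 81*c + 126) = (c - 2)/(c + 7)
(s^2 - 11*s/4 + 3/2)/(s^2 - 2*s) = (s - 3/4)/s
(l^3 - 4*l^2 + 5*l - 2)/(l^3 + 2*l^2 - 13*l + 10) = (l - 1)/(l + 5)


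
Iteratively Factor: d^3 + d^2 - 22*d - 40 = (d - 5)*(d^2 + 6*d + 8) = (d - 5)*(d + 2)*(d + 4)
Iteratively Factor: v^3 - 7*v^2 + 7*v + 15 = (v + 1)*(v^2 - 8*v + 15) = (v - 5)*(v + 1)*(v - 3)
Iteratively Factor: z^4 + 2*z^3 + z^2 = (z)*(z^3 + 2*z^2 + z) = z*(z + 1)*(z^2 + z) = z*(z + 1)^2*(z)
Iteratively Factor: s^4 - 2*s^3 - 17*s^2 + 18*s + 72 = (s + 2)*(s^3 - 4*s^2 - 9*s + 36) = (s + 2)*(s + 3)*(s^2 - 7*s + 12) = (s - 4)*(s + 2)*(s + 3)*(s - 3)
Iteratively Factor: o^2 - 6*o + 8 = (o - 4)*(o - 2)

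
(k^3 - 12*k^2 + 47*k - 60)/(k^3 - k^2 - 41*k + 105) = (k - 4)/(k + 7)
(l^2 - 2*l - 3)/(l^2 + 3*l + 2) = (l - 3)/(l + 2)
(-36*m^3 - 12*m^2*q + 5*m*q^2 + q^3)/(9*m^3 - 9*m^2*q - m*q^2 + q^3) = (12*m^2 + 8*m*q + q^2)/(-3*m^2 + 2*m*q + q^2)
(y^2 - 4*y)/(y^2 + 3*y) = (y - 4)/(y + 3)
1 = 1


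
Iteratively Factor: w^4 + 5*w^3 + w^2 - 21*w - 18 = (w - 2)*(w^3 + 7*w^2 + 15*w + 9) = (w - 2)*(w + 3)*(w^2 + 4*w + 3) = (w - 2)*(w + 1)*(w + 3)*(w + 3)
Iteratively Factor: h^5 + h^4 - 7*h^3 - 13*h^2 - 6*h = (h - 3)*(h^4 + 4*h^3 + 5*h^2 + 2*h) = (h - 3)*(h + 1)*(h^3 + 3*h^2 + 2*h) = (h - 3)*(h + 1)*(h + 2)*(h^2 + h) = h*(h - 3)*(h + 1)*(h + 2)*(h + 1)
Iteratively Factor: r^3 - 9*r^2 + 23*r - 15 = (r - 3)*(r^2 - 6*r + 5) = (r - 5)*(r - 3)*(r - 1)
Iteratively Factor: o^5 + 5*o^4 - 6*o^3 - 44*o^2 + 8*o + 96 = (o + 4)*(o^4 + o^3 - 10*o^2 - 4*o + 24) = (o + 2)*(o + 4)*(o^3 - o^2 - 8*o + 12) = (o - 2)*(o + 2)*(o + 4)*(o^2 + o - 6) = (o - 2)*(o + 2)*(o + 3)*(o + 4)*(o - 2)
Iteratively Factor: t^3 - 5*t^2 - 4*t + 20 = (t - 2)*(t^2 - 3*t - 10) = (t - 2)*(t + 2)*(t - 5)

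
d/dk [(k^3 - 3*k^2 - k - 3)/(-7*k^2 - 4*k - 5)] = (-7*k^4 - 8*k^3 - 10*k^2 - 12*k - 7)/(49*k^4 + 56*k^3 + 86*k^2 + 40*k + 25)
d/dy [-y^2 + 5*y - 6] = 5 - 2*y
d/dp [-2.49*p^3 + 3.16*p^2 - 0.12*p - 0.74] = -7.47*p^2 + 6.32*p - 0.12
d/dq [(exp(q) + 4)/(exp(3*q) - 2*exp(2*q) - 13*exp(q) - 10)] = ((exp(q) + 4)*(-3*exp(2*q) + 4*exp(q) + 13) + exp(3*q) - 2*exp(2*q) - 13*exp(q) - 10)*exp(q)/(-exp(3*q) + 2*exp(2*q) + 13*exp(q) + 10)^2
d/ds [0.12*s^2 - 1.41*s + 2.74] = 0.24*s - 1.41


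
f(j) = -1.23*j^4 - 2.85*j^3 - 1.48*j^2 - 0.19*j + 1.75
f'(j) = -4.92*j^3 - 8.55*j^2 - 2.96*j - 0.19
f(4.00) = -519.97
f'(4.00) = -463.71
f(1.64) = -24.01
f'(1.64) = -49.74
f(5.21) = -1348.73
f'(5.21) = -943.48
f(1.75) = -29.93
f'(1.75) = -57.92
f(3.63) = -368.33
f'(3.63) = -358.93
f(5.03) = -1186.72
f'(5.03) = -857.54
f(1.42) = -14.67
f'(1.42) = -35.72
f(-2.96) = -31.16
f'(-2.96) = 61.26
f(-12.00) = -20789.57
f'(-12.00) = 7305.89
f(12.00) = -30643.73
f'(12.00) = -9768.67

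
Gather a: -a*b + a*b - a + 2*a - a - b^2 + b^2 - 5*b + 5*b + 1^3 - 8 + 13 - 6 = 0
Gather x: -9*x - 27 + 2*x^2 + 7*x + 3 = 2*x^2 - 2*x - 24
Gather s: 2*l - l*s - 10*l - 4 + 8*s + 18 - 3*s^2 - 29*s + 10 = -8*l - 3*s^2 + s*(-l - 21) + 24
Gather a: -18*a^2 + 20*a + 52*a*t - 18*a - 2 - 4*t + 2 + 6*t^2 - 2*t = -18*a^2 + a*(52*t + 2) + 6*t^2 - 6*t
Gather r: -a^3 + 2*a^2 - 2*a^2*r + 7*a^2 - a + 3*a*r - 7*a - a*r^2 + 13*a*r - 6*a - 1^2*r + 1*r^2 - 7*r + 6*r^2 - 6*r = -a^3 + 9*a^2 - 14*a + r^2*(7 - a) + r*(-2*a^2 + 16*a - 14)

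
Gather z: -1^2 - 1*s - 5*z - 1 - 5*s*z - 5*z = -s + z*(-5*s - 10) - 2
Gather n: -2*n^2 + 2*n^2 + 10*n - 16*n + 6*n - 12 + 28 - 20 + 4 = 0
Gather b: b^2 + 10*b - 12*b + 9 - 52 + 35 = b^2 - 2*b - 8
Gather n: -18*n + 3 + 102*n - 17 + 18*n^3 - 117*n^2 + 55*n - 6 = 18*n^3 - 117*n^2 + 139*n - 20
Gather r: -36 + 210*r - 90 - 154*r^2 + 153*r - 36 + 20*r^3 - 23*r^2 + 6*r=20*r^3 - 177*r^2 + 369*r - 162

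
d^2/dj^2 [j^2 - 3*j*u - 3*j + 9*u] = 2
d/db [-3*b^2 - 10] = -6*b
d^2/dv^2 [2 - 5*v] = 0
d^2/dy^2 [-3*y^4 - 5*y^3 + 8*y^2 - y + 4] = -36*y^2 - 30*y + 16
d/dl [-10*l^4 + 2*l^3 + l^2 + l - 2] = -40*l^3 + 6*l^2 + 2*l + 1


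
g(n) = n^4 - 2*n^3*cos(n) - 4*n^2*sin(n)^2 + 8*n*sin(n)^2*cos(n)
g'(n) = 2*n^3*sin(n) + 4*n^3 - 8*n^2*sin(n)*cos(n) - 6*n^2*cos(n) - 8*n*sin(n)^3 - 8*n*sin(n)^2 + 16*n*sin(n)*cos(n)^2 + 8*sin(n)^2*cos(n)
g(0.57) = 0.53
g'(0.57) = 1.52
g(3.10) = 151.77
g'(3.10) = 184.45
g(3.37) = 199.86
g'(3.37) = 169.04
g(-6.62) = 2443.61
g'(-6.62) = -1071.65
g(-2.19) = 4.83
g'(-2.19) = -17.65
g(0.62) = 0.60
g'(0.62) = 1.27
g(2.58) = 60.87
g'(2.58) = 149.65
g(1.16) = -0.85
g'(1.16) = -7.61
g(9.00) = 7823.26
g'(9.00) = 4233.76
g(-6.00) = 1695.95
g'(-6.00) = -1288.71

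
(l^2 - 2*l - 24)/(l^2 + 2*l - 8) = (l - 6)/(l - 2)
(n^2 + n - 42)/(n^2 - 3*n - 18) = (n + 7)/(n + 3)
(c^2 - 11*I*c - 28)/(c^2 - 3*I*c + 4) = (c - 7*I)/(c + I)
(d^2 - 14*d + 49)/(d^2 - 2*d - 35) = (d - 7)/(d + 5)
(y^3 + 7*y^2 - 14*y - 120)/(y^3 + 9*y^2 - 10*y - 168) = (y + 5)/(y + 7)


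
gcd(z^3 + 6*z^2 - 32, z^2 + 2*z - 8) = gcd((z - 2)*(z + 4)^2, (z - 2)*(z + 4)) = z^2 + 2*z - 8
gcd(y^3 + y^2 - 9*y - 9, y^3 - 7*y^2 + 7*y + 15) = y^2 - 2*y - 3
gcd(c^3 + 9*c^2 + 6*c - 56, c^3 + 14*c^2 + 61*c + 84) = c^2 + 11*c + 28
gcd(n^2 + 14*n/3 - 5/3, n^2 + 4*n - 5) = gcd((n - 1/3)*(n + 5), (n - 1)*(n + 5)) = n + 5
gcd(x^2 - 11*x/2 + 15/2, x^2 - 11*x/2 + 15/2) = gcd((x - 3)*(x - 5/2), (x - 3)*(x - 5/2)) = x^2 - 11*x/2 + 15/2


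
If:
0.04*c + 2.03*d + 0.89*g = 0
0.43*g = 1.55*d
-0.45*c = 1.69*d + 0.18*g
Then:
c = 0.00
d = 0.00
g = 0.00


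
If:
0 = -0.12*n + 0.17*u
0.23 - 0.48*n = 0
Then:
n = 0.48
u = 0.34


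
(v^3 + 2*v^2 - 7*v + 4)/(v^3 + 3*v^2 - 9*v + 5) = (v + 4)/(v + 5)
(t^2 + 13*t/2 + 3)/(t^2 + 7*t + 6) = (t + 1/2)/(t + 1)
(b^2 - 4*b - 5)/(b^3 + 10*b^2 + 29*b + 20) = (b - 5)/(b^2 + 9*b + 20)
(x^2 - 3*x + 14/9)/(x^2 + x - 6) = (x^2 - 3*x + 14/9)/(x^2 + x - 6)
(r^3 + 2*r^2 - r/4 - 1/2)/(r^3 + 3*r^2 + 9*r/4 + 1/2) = (2*r - 1)/(2*r + 1)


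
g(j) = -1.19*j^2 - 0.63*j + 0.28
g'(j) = -2.38*j - 0.63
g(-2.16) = -3.91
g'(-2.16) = 4.51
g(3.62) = -17.59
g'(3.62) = -9.25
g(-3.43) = -11.56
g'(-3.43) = 7.53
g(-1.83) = -2.55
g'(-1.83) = 3.73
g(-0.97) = -0.23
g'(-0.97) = 1.68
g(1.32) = -2.63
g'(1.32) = -3.77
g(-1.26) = -0.82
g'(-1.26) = 2.37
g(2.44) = -8.34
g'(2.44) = -6.44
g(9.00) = -101.78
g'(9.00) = -22.05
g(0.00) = 0.28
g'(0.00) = -0.63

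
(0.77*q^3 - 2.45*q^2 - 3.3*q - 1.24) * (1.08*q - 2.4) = 0.8316*q^4 - 4.494*q^3 + 2.316*q^2 + 6.5808*q + 2.976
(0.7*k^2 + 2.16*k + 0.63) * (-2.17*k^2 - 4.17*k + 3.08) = -1.519*k^4 - 7.6062*k^3 - 8.2183*k^2 + 4.0257*k + 1.9404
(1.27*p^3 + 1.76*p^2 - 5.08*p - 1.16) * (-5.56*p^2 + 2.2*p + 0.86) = -7.0612*p^5 - 6.9916*p^4 + 33.209*p^3 - 3.2128*p^2 - 6.9208*p - 0.9976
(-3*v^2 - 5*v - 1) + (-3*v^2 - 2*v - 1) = -6*v^2 - 7*v - 2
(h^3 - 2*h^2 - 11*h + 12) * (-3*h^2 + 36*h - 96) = -3*h^5 + 42*h^4 - 135*h^3 - 240*h^2 + 1488*h - 1152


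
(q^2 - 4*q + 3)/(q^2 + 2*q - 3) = (q - 3)/(q + 3)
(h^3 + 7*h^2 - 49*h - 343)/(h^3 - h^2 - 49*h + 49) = (h + 7)/(h - 1)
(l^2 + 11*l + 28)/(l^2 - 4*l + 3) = (l^2 + 11*l + 28)/(l^2 - 4*l + 3)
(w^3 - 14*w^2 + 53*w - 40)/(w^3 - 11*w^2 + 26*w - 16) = (w - 5)/(w - 2)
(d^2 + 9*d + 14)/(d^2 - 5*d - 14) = (d + 7)/(d - 7)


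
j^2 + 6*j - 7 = (j - 1)*(j + 7)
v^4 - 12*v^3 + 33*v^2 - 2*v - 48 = (v - 8)*(v - 3)*(v - 2)*(v + 1)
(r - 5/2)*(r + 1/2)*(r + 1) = r^3 - r^2 - 13*r/4 - 5/4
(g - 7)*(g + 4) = g^2 - 3*g - 28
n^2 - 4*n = n*(n - 4)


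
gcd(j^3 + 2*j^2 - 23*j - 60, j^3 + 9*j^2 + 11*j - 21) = j + 3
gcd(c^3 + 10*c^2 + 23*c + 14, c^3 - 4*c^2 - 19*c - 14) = c^2 + 3*c + 2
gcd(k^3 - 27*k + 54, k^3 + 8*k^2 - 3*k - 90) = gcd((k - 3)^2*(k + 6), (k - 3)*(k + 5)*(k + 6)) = k^2 + 3*k - 18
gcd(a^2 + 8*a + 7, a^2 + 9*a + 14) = a + 7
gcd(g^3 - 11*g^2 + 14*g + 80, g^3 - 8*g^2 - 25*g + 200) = g^2 - 13*g + 40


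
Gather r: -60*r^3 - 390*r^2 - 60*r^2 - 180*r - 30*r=-60*r^3 - 450*r^2 - 210*r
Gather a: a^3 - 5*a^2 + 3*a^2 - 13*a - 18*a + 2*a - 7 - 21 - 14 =a^3 - 2*a^2 - 29*a - 42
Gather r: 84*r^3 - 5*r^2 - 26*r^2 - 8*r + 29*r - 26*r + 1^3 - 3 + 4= 84*r^3 - 31*r^2 - 5*r + 2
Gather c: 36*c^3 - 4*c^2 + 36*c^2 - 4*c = 36*c^3 + 32*c^2 - 4*c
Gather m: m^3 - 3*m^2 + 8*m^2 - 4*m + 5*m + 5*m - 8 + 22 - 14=m^3 + 5*m^2 + 6*m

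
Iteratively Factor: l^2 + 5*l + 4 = (l + 1)*(l + 4)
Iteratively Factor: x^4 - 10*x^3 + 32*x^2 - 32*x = (x)*(x^3 - 10*x^2 + 32*x - 32) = x*(x - 4)*(x^2 - 6*x + 8) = x*(x - 4)*(x - 2)*(x - 4)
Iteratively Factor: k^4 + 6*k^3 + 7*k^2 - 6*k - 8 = (k - 1)*(k^3 + 7*k^2 + 14*k + 8) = (k - 1)*(k + 4)*(k^2 + 3*k + 2) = (k - 1)*(k + 1)*(k + 4)*(k + 2)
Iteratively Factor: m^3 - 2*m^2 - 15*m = (m - 5)*(m^2 + 3*m) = m*(m - 5)*(m + 3)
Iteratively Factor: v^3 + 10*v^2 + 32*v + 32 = (v + 4)*(v^2 + 6*v + 8) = (v + 2)*(v + 4)*(v + 4)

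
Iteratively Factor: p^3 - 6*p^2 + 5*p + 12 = (p - 4)*(p^2 - 2*p - 3) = (p - 4)*(p - 3)*(p + 1)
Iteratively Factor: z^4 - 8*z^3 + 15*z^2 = (z)*(z^3 - 8*z^2 + 15*z) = z*(z - 5)*(z^2 - 3*z) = z*(z - 5)*(z - 3)*(z)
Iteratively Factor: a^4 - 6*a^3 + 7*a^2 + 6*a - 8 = (a - 4)*(a^3 - 2*a^2 - a + 2) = (a - 4)*(a - 2)*(a^2 - 1) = (a - 4)*(a - 2)*(a - 1)*(a + 1)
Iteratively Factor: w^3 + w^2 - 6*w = (w + 3)*(w^2 - 2*w) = (w - 2)*(w + 3)*(w)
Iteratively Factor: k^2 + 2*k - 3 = (k - 1)*(k + 3)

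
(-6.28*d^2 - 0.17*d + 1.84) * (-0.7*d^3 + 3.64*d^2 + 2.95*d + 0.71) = 4.396*d^5 - 22.7402*d^4 - 20.4328*d^3 + 1.7373*d^2 + 5.3073*d + 1.3064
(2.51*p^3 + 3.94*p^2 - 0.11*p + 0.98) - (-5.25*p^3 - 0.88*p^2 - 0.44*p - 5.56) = 7.76*p^3 + 4.82*p^2 + 0.33*p + 6.54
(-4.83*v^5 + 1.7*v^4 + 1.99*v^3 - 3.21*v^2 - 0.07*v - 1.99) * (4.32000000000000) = -20.8656*v^5 + 7.344*v^4 + 8.5968*v^3 - 13.8672*v^2 - 0.3024*v - 8.5968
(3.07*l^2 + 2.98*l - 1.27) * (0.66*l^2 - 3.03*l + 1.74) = 2.0262*l^4 - 7.3353*l^3 - 4.5258*l^2 + 9.0333*l - 2.2098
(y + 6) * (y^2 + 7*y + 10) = y^3 + 13*y^2 + 52*y + 60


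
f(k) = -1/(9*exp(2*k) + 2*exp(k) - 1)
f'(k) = -(-18*exp(2*k) - 2*exp(k))/(9*exp(2*k) + 2*exp(k) - 1)^2 = (18*exp(k) + 2)*exp(k)/(9*exp(2*k) + 2*exp(k) - 1)^2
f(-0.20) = -0.15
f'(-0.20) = 0.31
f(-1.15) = -1.87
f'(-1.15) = 8.50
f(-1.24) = -3.01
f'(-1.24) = 18.87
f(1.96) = -0.00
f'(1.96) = 0.00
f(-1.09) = -1.45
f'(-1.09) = 5.69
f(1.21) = -0.01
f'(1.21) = 0.02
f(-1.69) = 3.08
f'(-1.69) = 9.32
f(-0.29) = -0.18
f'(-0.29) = 0.38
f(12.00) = 0.00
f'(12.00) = 0.00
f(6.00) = 0.00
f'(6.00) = 0.00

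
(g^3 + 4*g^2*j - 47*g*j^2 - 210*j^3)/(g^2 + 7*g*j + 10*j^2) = (g^2 - g*j - 42*j^2)/(g + 2*j)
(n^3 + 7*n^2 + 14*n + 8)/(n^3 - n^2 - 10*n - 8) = (n + 4)/(n - 4)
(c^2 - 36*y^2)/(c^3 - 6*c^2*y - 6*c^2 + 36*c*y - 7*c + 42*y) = (c + 6*y)/(c^2 - 6*c - 7)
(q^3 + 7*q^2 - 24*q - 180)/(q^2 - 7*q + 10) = (q^2 + 12*q + 36)/(q - 2)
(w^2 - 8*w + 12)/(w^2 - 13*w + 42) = (w - 2)/(w - 7)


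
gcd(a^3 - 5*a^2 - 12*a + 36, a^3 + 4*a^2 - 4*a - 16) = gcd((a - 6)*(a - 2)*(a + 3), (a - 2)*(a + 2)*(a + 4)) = a - 2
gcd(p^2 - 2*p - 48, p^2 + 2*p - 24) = p + 6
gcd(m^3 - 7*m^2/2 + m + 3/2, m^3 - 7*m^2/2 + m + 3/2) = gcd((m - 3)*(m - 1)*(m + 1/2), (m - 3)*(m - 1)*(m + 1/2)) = m^3 - 7*m^2/2 + m + 3/2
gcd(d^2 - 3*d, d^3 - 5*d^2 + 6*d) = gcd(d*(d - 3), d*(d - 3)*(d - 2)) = d^2 - 3*d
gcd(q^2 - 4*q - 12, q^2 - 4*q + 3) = 1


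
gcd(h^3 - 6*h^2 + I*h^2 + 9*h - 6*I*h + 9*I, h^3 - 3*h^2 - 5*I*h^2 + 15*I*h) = h - 3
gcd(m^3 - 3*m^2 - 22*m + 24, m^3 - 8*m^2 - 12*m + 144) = m^2 - 2*m - 24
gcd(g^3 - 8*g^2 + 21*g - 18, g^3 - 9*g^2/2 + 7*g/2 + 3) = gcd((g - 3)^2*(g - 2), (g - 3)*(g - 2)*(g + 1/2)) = g^2 - 5*g + 6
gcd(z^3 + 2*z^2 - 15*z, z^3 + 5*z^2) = z^2 + 5*z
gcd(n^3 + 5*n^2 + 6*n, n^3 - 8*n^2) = n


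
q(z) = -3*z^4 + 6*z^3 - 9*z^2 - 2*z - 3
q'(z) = -12*z^3 + 18*z^2 - 18*z - 2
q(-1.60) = -67.08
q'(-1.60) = 122.03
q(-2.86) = -411.98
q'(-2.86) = 477.44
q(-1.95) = -121.19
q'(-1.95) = 190.52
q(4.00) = -539.00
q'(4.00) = -554.00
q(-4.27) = -1623.00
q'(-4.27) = 1337.31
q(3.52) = -320.43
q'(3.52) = -365.70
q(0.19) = -3.67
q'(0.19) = -4.85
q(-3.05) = -510.47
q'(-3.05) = 560.82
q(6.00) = -2931.00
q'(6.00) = -2054.00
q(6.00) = -2931.00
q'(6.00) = -2054.00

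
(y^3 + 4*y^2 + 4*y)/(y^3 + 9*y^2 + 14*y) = (y + 2)/(y + 7)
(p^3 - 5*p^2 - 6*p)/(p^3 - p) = (p - 6)/(p - 1)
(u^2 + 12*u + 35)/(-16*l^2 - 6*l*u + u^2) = (u^2 + 12*u + 35)/(-16*l^2 - 6*l*u + u^2)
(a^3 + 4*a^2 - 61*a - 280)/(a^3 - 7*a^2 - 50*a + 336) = (a + 5)/(a - 6)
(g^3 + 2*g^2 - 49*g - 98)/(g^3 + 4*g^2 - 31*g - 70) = (g - 7)/(g - 5)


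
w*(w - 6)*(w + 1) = w^3 - 5*w^2 - 6*w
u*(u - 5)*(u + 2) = u^3 - 3*u^2 - 10*u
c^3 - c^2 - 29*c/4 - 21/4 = (c - 7/2)*(c + 1)*(c + 3/2)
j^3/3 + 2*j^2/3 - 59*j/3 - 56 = (j/3 + 1)*(j - 8)*(j + 7)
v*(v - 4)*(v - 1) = v^3 - 5*v^2 + 4*v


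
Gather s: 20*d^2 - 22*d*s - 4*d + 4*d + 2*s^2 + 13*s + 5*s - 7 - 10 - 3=20*d^2 + 2*s^2 + s*(18 - 22*d) - 20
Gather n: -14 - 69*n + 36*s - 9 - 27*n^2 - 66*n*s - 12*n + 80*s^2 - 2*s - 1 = -27*n^2 + n*(-66*s - 81) + 80*s^2 + 34*s - 24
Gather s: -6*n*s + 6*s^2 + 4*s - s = 6*s^2 + s*(3 - 6*n)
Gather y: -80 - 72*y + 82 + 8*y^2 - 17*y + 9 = 8*y^2 - 89*y + 11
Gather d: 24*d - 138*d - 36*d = -150*d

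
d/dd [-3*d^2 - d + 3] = -6*d - 1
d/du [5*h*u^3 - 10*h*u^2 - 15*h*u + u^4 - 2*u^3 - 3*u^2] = 15*h*u^2 - 20*h*u - 15*h + 4*u^3 - 6*u^2 - 6*u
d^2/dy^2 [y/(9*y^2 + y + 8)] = 2*(y*(18*y + 1)^2 - (27*y + 1)*(9*y^2 + y + 8))/(9*y^2 + y + 8)^3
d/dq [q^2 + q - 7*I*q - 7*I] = 2*q + 1 - 7*I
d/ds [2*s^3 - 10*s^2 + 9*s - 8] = 6*s^2 - 20*s + 9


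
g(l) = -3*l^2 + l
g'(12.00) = -71.00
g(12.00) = -420.00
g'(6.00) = -35.00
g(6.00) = -102.00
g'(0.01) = 0.94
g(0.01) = 0.01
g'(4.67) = -27.02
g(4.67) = -60.76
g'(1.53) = -8.18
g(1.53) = -5.49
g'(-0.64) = 4.84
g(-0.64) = -1.87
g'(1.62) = -8.72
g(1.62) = -6.25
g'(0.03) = 0.82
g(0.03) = 0.03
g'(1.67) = -9.02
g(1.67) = -6.70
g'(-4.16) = 25.96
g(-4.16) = -56.08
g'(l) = 1 - 6*l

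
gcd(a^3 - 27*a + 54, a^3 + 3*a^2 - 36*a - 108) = a + 6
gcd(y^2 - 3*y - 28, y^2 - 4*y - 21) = y - 7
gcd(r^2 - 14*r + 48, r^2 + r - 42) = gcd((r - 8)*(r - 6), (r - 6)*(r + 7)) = r - 6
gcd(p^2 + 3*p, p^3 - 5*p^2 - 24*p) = p^2 + 3*p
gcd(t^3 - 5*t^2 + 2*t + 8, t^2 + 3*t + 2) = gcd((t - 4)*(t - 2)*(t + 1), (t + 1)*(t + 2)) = t + 1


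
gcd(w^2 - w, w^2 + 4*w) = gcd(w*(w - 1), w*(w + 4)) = w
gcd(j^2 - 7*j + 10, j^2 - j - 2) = j - 2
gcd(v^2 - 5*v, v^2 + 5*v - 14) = 1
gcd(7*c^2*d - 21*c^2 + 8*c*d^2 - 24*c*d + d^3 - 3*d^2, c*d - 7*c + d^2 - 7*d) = c + d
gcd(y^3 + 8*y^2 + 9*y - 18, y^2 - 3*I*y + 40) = 1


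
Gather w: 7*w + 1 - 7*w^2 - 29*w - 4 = -7*w^2 - 22*w - 3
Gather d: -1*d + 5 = 5 - d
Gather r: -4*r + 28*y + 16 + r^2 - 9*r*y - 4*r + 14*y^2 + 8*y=r^2 + r*(-9*y - 8) + 14*y^2 + 36*y + 16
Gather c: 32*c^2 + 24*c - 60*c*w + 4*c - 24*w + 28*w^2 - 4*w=32*c^2 + c*(28 - 60*w) + 28*w^2 - 28*w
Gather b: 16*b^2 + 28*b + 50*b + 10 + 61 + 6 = 16*b^2 + 78*b + 77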